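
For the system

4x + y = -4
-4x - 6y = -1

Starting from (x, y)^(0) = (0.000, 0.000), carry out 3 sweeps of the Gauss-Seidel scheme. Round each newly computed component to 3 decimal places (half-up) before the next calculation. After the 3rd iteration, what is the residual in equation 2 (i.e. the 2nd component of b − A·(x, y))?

Iteration 1:
  x = (-4 - (1)·0.000) / (4) = -1.000
  y = (-1 - (-4)·-1.000) / (-6) = 0.833
Iteration 2:
  x = (-4 - (1)·0.833) / (4) = -1.208
  y = (-1 - (-4)·-1.208) / (-6) = 0.972
Iteration 3:
  x = (-4 - (1)·0.972) / (4) = -1.243
  y = (-1 - (-4)·-1.243) / (-6) = 0.995
Residual b − A·x = (-0.023, -0.002)

-0.002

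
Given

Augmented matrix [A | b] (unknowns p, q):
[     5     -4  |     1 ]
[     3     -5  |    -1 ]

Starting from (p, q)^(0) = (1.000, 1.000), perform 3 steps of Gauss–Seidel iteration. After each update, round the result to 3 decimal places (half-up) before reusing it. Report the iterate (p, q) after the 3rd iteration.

Iteration 1:
  p = (1 - (-4)·1.000) / (5) = 1.000
  q = (-1 - (3)·1.000) / (-5) = 0.800
Iteration 2:
  p = (1 - (-4)·0.800) / (5) = 0.840
  q = (-1 - (3)·0.840) / (-5) = 0.704
Iteration 3:
  p = (1 - (-4)·0.704) / (5) = 0.763
  q = (-1 - (3)·0.763) / (-5) = 0.658

(0.763, 0.658)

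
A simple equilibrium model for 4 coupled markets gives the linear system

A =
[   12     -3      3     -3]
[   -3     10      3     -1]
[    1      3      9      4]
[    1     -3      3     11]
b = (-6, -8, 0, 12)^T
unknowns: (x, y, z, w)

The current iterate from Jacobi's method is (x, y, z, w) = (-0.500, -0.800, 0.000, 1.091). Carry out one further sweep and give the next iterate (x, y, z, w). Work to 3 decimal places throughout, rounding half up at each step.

One sweep:
  x = (-6 - (-3)·-0.800 - (3)·0.000 - (-3)·1.091) / (12) = -0.427
  y = (-8 - (-3)·-0.500 - (3)·0.000 - (-1)·1.091) / (10) = -0.841
  z = (0 - (1)·-0.500 - (3)·-0.800 - (4)·1.091) / (9) = -0.163
  w = (12 - (1)·-0.500 - (-3)·-0.800 - (3)·0.000) / (11) = 0.918

(-0.427, -0.841, -0.163, 0.918)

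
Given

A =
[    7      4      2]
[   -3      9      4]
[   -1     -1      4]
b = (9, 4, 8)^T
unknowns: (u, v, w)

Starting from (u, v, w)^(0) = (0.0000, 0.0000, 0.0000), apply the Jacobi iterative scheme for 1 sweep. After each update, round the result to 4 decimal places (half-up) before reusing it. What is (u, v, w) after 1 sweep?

(1.2857, 0.4444, 2.0000)

Iteration 1:
  u = (9 - (4)·0.0000 - (2)·0.0000) / (7) = 1.2857
  v = (4 - (-3)·0.0000 - (4)·0.0000) / (9) = 0.4444
  w = (8 - (-1)·0.0000 - (-1)·0.0000) / (4) = 2.0000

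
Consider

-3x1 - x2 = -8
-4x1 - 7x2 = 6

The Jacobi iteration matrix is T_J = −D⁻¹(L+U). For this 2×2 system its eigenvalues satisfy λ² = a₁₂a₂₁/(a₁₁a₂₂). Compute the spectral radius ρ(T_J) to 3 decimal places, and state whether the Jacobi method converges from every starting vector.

0.436

a₁₂a₂₁/(a₁₁a₂₂) = (-1)·(-4) / ((-3)·(-7)) = 0.190476
ρ = √|0.190476| = √0.190476 = 0.436
ρ < 1, so Jacobi converges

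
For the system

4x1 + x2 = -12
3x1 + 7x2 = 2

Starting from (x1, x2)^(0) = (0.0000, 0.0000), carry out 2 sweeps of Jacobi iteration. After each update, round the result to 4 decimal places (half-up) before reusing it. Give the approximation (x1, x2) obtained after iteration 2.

Iteration 1:
  x1 = (-12 - (1)·0.0000) / (4) = -3.0000
  x2 = (2 - (3)·0.0000) / (7) = 0.2857
Iteration 2:
  x1 = (-12 - (1)·0.2857) / (4) = -3.0714
  x2 = (2 - (3)·-3.0000) / (7) = 1.5714

(-3.0714, 1.5714)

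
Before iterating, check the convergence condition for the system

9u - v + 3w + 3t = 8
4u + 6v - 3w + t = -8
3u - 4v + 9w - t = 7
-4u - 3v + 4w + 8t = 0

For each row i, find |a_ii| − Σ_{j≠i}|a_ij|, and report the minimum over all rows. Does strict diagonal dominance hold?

-3

row 1: |9| − (1+3+3) = 2
row 2: |6| − (4+3+1) = -2
row 3: |9| − (3+4+1) = 1
row 4: |8| − (4+3+4) = -3
minimum over rows = -3 → not strictly diagonally dominant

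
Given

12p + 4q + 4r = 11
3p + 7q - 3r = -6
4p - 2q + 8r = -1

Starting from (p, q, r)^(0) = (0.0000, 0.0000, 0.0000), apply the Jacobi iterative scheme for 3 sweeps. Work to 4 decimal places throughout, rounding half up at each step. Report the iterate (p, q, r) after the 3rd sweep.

(1.6171, -1.7321, -1.0729)

Iteration 1:
  p = (11 - (4)·0.0000 - (4)·0.0000) / (12) = 0.9167
  q = (-6 - (3)·0.0000 - (-3)·0.0000) / (7) = -0.8571
  r = (-1 - (4)·0.0000 - (-2)·0.0000) / (8) = -0.1250
Iteration 2:
  p = (11 - (4)·-0.8571 - (4)·-0.1250) / (12) = 1.2440
  q = (-6 - (3)·0.9167 - (-3)·-0.1250) / (7) = -1.3036
  r = (-1 - (4)·0.9167 - (-2)·-0.8571) / (8) = -0.7976
Iteration 3:
  p = (11 - (4)·-1.3036 - (4)·-0.7976) / (12) = 1.6171
  q = (-6 - (3)·1.2440 - (-3)·-0.7976) / (7) = -1.7321
  r = (-1 - (4)·1.2440 - (-2)·-1.3036) / (8) = -1.0729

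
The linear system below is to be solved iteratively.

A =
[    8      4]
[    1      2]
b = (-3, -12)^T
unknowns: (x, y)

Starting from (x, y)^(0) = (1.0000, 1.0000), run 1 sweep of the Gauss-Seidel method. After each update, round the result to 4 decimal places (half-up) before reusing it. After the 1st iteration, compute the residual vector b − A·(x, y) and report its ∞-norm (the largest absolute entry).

26.2500

Iteration 1:
  x = (-3 - (4)·1.0000) / (8) = -0.8750
  y = (-12 - (1)·-0.8750) / (2) = -5.5625
Residual b − A·x = (26.2500, 0.0000); ∞-norm = 26.2500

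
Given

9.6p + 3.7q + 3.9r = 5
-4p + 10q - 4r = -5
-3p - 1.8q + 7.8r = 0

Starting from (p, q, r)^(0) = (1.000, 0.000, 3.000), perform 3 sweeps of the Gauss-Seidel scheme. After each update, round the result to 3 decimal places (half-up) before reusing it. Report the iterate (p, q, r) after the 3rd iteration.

Iteration 1:
  p = (5 - (3.7)·0.000 - (3.9)·3.000) / (9.6) = -0.698
  q = (-5 - (-4)·-0.698 - (-4)·3.000) / (10) = 0.421
  r = (0 - (-3)·-0.698 - (-1.8)·0.421) / (7.8) = -0.171
Iteration 2:
  p = (5 - (3.7)·0.421 - (3.9)·-0.171) / (9.6) = 0.428
  q = (-5 - (-4)·0.428 - (-4)·-0.171) / (10) = -0.397
  r = (0 - (-3)·0.428 - (-1.8)·-0.397) / (7.8) = 0.073
Iteration 3:
  p = (5 - (3.7)·-0.397 - (3.9)·0.073) / (9.6) = 0.644
  q = (-5 - (-4)·0.644 - (-4)·0.073) / (10) = -0.213
  r = (0 - (-3)·0.644 - (-1.8)·-0.213) / (7.8) = 0.199

(0.644, -0.213, 0.199)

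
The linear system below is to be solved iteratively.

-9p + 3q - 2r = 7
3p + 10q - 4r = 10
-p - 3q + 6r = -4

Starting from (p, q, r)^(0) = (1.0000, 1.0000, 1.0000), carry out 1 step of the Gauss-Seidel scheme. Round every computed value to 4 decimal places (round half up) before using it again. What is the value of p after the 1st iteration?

Iteration 1:
  p = (7 - (3)·1.0000 - (-2)·1.0000) / (-9) = -0.6667
  q = (10 - (3)·-0.6667 - (-4)·1.0000) / (10) = 1.6000
  r = (-4 - (-1)·-0.6667 - (-3)·1.6000) / (6) = 0.0222

-0.6667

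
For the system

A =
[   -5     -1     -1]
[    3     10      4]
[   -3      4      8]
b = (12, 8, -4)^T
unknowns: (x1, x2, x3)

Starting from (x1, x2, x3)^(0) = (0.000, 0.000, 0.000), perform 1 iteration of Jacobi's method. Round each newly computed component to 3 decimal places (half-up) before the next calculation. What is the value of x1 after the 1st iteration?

Iteration 1:
  x1 = (12 - (-1)·0.000 - (-1)·0.000) / (-5) = -2.400
  x2 = (8 - (3)·0.000 - (4)·0.000) / (10) = 0.800
  x3 = (-4 - (-3)·0.000 - (4)·0.000) / (8) = -0.500

-2.400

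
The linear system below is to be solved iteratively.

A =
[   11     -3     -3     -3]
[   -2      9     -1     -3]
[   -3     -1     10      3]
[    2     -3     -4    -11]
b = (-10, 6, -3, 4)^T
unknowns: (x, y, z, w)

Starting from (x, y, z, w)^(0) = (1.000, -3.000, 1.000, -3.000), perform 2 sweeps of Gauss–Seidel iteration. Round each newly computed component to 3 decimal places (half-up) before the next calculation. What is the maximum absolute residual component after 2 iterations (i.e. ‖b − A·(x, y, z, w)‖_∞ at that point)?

1.848

Iteration 1:
  x = (-10 - (-3)·-3.000 - (-3)·1.000 - (-3)·-3.000) / (11) = -2.273
  y = (6 - (-2)·-2.273 - (-1)·1.000 - (-3)·-3.000) / (9) = -0.727
  z = (-3 - (-3)·-2.273 - (-1)·-0.727 - (3)·-3.000) / (10) = -0.155
  w = (4 - (2)·-2.273 - (-3)·-0.727 - (-4)·-0.155) / (-11) = -0.522
Iteration 2:
  x = (-10 - (-3)·-0.727 - (-3)·-0.155 - (-3)·-0.522) / (11) = -1.292
  y = (6 - (-2)·-1.292 - (-1)·-0.155 - (-3)·-0.522) / (9) = 0.188
  z = (-3 - (-3)·-1.292 - (-1)·0.188 - (3)·-0.522) / (10) = -0.512
  w = (4 - (2)·-1.292 - (-3)·0.188 - (-4)·-0.512) / (-11) = -0.464
Residual b − A·x = (1.848, -0.180, -0.176, -0.004); ∞-norm = 1.848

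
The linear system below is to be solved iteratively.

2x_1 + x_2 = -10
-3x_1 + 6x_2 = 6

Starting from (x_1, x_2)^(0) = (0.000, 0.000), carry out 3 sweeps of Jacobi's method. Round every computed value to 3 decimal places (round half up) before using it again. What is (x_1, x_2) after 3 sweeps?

Iteration 1:
  x_1 = (-10 - (1)·0.000) / (2) = -5.000
  x_2 = (6 - (-3)·0.000) / (6) = 1.000
Iteration 2:
  x_1 = (-10 - (1)·1.000) / (2) = -5.500
  x_2 = (6 - (-3)·-5.000) / (6) = -1.500
Iteration 3:
  x_1 = (-10 - (1)·-1.500) / (2) = -4.250
  x_2 = (6 - (-3)·-5.500) / (6) = -1.750

(-4.250, -1.750)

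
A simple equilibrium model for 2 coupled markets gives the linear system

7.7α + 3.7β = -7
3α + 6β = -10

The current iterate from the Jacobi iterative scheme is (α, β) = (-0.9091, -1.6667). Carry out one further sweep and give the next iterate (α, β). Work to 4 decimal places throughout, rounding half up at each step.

(-0.1082, -1.2121)

One sweep:
  α = (-7 - (3.7)·-1.6667) / (7.7) = -0.1082
  β = (-10 - (3)·-0.9091) / (6) = -1.2121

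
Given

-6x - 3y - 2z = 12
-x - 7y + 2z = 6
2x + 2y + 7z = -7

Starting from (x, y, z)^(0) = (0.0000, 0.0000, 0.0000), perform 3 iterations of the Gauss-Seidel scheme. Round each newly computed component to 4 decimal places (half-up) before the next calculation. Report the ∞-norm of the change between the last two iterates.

Iteration 1:
  x = (12 - (-3)·0.0000 - (-2)·0.0000) / (-6) = -2.0000
  y = (6 - (-1)·-2.0000 - (2)·0.0000) / (-7) = -0.5714
  z = (-7 - (2)·-2.0000 - (2)·-0.5714) / (7) = -0.2653
Iteration 2:
  x = (12 - (-3)·-0.5714 - (-2)·-0.2653) / (-6) = -1.6259
  y = (6 - (-1)·-1.6259 - (2)·-0.2653) / (-7) = -0.7007
  z = (-7 - (2)·-1.6259 - (2)·-0.7007) / (7) = -0.3353
Iteration 3:
  x = (12 - (-3)·-0.7007 - (-2)·-0.3353) / (-6) = -1.5379
  y = (6 - (-1)·-1.5379 - (2)·-0.3353) / (-7) = -0.7332
  z = (-7 - (2)·-1.5379 - (2)·-0.7332) / (7) = -0.3511
Change: (0.0880, -0.0325, -0.0158) → max |·| = 0.0880

0.0880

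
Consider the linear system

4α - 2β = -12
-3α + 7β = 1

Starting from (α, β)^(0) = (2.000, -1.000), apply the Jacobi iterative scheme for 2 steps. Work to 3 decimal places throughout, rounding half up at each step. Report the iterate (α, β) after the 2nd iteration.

(-2.500, -1.357)

Iteration 1:
  α = (-12 - (-2)·-1.000) / (4) = -3.500
  β = (1 - (-3)·2.000) / (7) = 1.000
Iteration 2:
  α = (-12 - (-2)·1.000) / (4) = -2.500
  β = (1 - (-3)·-3.500) / (7) = -1.357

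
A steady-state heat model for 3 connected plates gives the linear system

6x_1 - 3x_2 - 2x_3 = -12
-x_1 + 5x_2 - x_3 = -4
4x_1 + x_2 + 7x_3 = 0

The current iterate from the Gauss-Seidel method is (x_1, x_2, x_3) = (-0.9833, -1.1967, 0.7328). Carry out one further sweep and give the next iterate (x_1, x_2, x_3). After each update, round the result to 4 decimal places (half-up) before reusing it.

One sweep:
  x_1 = (-12 - (-3)·-1.1967 - (-2)·0.7328) / (6) = -2.3541
  x_2 = (-4 - (-1)·-2.3541 - (-1)·0.7328) / (5) = -1.1243
  x_3 = (0 - (4)·-2.3541 - (1)·-1.1243) / (7) = 1.5058

(-2.3541, -1.1243, 1.5058)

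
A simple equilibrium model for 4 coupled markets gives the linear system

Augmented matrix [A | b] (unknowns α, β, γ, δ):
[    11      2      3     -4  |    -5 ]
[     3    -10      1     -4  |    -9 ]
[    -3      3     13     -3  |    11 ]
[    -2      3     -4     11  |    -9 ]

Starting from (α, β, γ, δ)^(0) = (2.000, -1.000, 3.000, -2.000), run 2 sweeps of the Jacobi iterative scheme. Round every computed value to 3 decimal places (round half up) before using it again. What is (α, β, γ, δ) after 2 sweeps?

Iteration 1:
  α = (-5 - (2)·-1.000 - (3)·3.000 - (-4)·-2.000) / (11) = -1.818
  β = (-9 - (3)·2.000 - (1)·3.000 - (-4)·-2.000) / (-10) = 2.600
  γ = (11 - (-3)·2.000 - (3)·-1.000 - (-3)·-2.000) / (13) = 1.077
  δ = (-9 - (-2)·2.000 - (3)·-1.000 - (-4)·3.000) / (11) = 0.909
Iteration 2:
  α = (-5 - (2)·2.600 - (3)·1.077 - (-4)·0.909) / (11) = -0.890
  β = (-9 - (3)·-1.818 - (1)·1.077 - (-4)·0.909) / (-10) = 0.099
  γ = (11 - (-3)·-1.818 - (3)·2.600 - (-3)·0.909) / (13) = 0.036
  δ = (-9 - (-2)·-1.818 - (3)·2.600 - (-4)·1.077) / (11) = -1.466

(-0.890, 0.099, 0.036, -1.466)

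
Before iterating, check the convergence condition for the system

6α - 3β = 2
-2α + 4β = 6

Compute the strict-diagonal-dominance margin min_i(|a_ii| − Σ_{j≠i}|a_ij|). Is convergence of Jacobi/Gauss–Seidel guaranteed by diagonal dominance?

row 1: |6| − (3) = 3
row 2: |4| − (2) = 2
minimum over rows = 2 → strictly diagonally dominant (convergence guaranteed)

2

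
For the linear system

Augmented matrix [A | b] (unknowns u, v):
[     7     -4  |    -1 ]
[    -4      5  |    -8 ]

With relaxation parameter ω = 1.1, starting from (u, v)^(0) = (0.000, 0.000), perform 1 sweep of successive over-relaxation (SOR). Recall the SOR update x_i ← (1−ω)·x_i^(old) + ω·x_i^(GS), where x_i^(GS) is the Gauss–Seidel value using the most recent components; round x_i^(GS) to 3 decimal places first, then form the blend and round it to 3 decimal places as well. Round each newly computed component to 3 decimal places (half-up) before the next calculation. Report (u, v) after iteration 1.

(-0.157, -1.899)

Iteration 1:
  u: GS value = (-1 - (-4)·0.000) / (7) = -0.143;  u ← (1−ω)·0.000 + ω·-0.143 = -0.157
  v: GS value = (-8 - (-4)·-0.157) / (5) = -1.726;  v ← (1−ω)·0.000 + ω·-1.726 = -1.899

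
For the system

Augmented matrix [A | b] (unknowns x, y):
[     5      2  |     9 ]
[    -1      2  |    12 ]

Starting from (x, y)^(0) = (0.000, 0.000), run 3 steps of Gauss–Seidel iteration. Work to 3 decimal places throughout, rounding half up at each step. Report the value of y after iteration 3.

Iteration 1:
  x = (9 - (2)·0.000) / (5) = 1.800
  y = (12 - (-1)·1.800) / (2) = 6.900
Iteration 2:
  x = (9 - (2)·6.900) / (5) = -0.960
  y = (12 - (-1)·-0.960) / (2) = 5.520
Iteration 3:
  x = (9 - (2)·5.520) / (5) = -0.408
  y = (12 - (-1)·-0.408) / (2) = 5.796

5.796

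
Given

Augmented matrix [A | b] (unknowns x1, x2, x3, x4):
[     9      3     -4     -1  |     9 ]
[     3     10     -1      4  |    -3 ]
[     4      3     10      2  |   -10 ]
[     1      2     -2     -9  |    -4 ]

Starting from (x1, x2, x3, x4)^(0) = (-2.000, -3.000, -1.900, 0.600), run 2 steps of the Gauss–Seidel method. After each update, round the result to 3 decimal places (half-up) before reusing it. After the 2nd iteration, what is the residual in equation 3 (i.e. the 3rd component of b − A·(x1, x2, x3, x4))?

Iteration 1:
  x1 = (9 - (3)·-3.000 - (-4)·-1.900 - (-1)·0.600) / (9) = 1.222
  x2 = (-3 - (3)·1.222 - (-1)·-1.900 - (4)·0.600) / (10) = -1.097
  x3 = (-10 - (4)·1.222 - (3)·-1.097 - (2)·0.600) / (10) = -1.280
  x4 = (-4 - (1)·1.222 - (2)·-1.097 - (-2)·-1.280) / (-9) = 0.621
Iteration 2:
  x1 = (9 - (3)·-1.097 - (-4)·-1.280 - (-1)·0.621) / (9) = 0.866
  x2 = (-3 - (3)·0.866 - (-1)·-1.280 - (4)·0.621) / (10) = -0.936
  x3 = (-10 - (4)·0.866 - (3)·-0.936 - (2)·0.621) / (10) = -1.190
  x4 = (-4 - (1)·0.866 - (2)·-0.936 - (-2)·-1.190) / (-9) = 0.597
Residual b − A·x = (-0.149, 0.184, 0.050, -0.001)

0.050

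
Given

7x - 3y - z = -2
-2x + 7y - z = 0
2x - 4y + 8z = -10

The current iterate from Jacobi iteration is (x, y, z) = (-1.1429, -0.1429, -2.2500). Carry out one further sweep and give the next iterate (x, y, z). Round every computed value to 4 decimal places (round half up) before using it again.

One sweep:
  x = (-2 - (-3)·-0.1429 - (-1)·-2.2500) / (7) = -0.6684
  y = (0 - (-2)·-1.1429 - (-1)·-2.2500) / (7) = -0.6480
  z = (-10 - (2)·-1.1429 - (-4)·-0.1429) / (8) = -1.0357

(-0.6684, -0.6480, -1.0357)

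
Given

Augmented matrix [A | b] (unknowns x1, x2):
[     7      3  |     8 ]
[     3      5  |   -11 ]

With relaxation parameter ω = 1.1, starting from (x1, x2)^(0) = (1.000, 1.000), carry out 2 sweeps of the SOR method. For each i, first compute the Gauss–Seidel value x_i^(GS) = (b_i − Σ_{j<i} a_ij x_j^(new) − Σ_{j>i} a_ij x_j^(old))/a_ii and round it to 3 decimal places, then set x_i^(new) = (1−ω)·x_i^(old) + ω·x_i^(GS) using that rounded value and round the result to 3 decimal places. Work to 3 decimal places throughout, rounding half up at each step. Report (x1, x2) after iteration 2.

Iteration 1:
  x1: GS value = (8 - (3)·1.000) / (7) = 0.714;  x1 ← (1−ω)·1.000 + ω·0.714 = 0.685
  x2: GS value = (-11 - (3)·0.685) / (5) = -2.611;  x2 ← (1−ω)·1.000 + ω·-2.611 = -2.972
Iteration 2:
  x1: GS value = (8 - (3)·-2.972) / (7) = 2.417;  x1 ← (1−ω)·0.685 + ω·2.417 = 2.590
  x2: GS value = (-11 - (3)·2.590) / (5) = -3.754;  x2 ← (1−ω)·-2.972 + ω·-3.754 = -3.832

(2.590, -3.832)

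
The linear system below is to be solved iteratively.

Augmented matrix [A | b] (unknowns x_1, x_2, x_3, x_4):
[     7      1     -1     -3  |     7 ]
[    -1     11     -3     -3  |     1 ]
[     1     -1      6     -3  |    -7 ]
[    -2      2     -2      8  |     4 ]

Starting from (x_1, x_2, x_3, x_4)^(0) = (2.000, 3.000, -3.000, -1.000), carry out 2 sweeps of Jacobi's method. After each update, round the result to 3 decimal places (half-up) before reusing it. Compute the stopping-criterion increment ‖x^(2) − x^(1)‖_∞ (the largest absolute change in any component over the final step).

Iteration 1:
  x_1 = (7 - (1)·3.000 - (-1)·-3.000 - (-3)·-1.000) / (7) = -0.286
  x_2 = (1 - (-1)·2.000 - (-3)·-3.000 - (-3)·-1.000) / (11) = -0.818
  x_3 = (-7 - (1)·2.000 - (-1)·3.000 - (-3)·-1.000) / (6) = -1.500
  x_4 = (4 - (-2)·2.000 - (2)·3.000 - (-2)·-3.000) / (8) = -0.500
Iteration 2:
  x_1 = (7 - (1)·-0.818 - (-1)·-1.500 - (-3)·-0.500) / (7) = 0.688
  x_2 = (1 - (-1)·-0.286 - (-3)·-1.500 - (-3)·-0.500) / (11) = -0.481
  x_3 = (-7 - (1)·-0.286 - (-1)·-0.818 - (-3)·-0.500) / (6) = -1.505
  x_4 = (4 - (-2)·-0.286 - (2)·-0.818 - (-2)·-1.500) / (8) = 0.258
Change: (0.974, 0.337, -0.005, 0.758) → max |·| = 0.974

0.974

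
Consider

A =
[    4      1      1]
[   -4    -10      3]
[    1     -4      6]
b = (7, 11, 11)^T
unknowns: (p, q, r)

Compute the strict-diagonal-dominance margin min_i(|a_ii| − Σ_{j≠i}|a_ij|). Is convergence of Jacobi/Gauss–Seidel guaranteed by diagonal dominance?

row 1: |4| − (1+1) = 2
row 2: |-10| − (4+3) = 3
row 3: |6| − (1+4) = 1
minimum over rows = 1 → strictly diagonally dominant (convergence guaranteed)

1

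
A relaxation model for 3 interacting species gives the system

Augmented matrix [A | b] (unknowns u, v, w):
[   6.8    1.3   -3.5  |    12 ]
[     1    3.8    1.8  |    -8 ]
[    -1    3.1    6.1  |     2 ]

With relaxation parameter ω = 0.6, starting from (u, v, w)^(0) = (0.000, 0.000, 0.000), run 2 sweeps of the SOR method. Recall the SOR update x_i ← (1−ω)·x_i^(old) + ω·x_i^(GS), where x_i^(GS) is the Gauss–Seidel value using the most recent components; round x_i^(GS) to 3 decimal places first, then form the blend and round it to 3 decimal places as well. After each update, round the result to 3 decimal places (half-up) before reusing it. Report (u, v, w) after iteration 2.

(1.874, -2.341, 1.390)

Iteration 1:
  u: GS value = (12 - (1.3)·0.000 - (-3.5)·0.000) / (6.8) = 1.765;  u ← (1−ω)·0.000 + ω·1.765 = 1.059
  v: GS value = (-8 - (1)·1.059 - (1.8)·0.000) / (3.8) = -2.384;  v ← (1−ω)·0.000 + ω·-2.384 = -1.430
  w: GS value = (2 - (-1)·1.059 - (3.1)·-1.430) / (6.1) = 1.228;  w ← (1−ω)·0.000 + ω·1.228 = 0.737
Iteration 2:
  u: GS value = (12 - (1.3)·-1.430 - (-3.5)·0.737) / (6.8) = 2.417;  u ← (1−ω)·1.059 + ω·2.417 = 1.874
  v: GS value = (-8 - (1)·1.874 - (1.8)·0.737) / (3.8) = -2.948;  v ← (1−ω)·-1.430 + ω·-2.948 = -2.341
  w: GS value = (2 - (-1)·1.874 - (3.1)·-2.341) / (6.1) = 1.825;  w ← (1−ω)·0.737 + ω·1.825 = 1.390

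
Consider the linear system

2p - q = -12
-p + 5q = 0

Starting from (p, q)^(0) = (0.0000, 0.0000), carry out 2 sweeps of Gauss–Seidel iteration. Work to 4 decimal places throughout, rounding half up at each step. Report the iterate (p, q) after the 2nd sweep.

(-6.6000, -1.3200)

Iteration 1:
  p = (-12 - (-1)·0.0000) / (2) = -6.0000
  q = (0 - (-1)·-6.0000) / (5) = -1.2000
Iteration 2:
  p = (-12 - (-1)·-1.2000) / (2) = -6.6000
  q = (0 - (-1)·-6.6000) / (5) = -1.3200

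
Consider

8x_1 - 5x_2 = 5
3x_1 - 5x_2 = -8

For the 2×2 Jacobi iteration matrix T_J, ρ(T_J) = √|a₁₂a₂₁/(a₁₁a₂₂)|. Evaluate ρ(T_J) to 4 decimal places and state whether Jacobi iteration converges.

a₁₂a₂₁/(a₁₁a₂₂) = (-5)·(3) / ((8)·(-5)) = 0.375000
ρ = √|0.375000| = √0.375000 = 0.6124
ρ < 1, so Jacobi converges

0.6124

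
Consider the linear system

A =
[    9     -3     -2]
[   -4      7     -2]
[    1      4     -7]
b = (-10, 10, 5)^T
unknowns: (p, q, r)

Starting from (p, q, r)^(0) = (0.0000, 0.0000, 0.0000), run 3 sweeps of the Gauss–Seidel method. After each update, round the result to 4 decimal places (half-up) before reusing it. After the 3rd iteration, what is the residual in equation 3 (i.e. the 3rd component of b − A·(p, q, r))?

0.0003

Iteration 1:
  p = (-10 - (-3)·0.0000 - (-2)·0.0000) / (9) = -1.1111
  q = (10 - (-4)·-1.1111 - (-2)·0.0000) / (7) = 0.7937
  r = (5 - (1)·-1.1111 - (4)·0.7937) / (-7) = -0.4195
Iteration 2:
  p = (-10 - (-3)·0.7937 - (-2)·-0.4195) / (9) = -0.9398
  q = (10 - (-4)·-0.9398 - (-2)·-0.4195) / (7) = 0.7717
  r = (5 - (1)·-0.9398 - (4)·0.7717) / (-7) = -0.4076
Iteration 3:
  p = (-10 - (-3)·0.7717 - (-2)·-0.4076) / (9) = -0.9445
  q = (10 - (-4)·-0.9445 - (-2)·-0.4076) / (7) = 0.7724
  r = (5 - (1)·-0.9445 - (4)·0.7724) / (-7) = -0.4078
Residual b − A·x = (0.0021, -0.0004, 0.0003)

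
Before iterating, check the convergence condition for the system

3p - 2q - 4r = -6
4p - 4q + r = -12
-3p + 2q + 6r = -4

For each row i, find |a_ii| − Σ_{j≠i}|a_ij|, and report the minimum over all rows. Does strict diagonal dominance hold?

-3

row 1: |3| − (2+4) = -3
row 2: |-4| − (4+1) = -1
row 3: |6| − (3+2) = 1
minimum over rows = -3 → not strictly diagonally dominant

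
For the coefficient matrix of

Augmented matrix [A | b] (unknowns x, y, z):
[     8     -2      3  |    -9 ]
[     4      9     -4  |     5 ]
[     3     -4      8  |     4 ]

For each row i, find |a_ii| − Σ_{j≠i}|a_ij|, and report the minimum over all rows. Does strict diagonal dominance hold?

row 1: |8| − (2+3) = 3
row 2: |9| − (4+4) = 1
row 3: |8| − (3+4) = 1
minimum over rows = 1 → strictly diagonally dominant (convergence guaranteed)

1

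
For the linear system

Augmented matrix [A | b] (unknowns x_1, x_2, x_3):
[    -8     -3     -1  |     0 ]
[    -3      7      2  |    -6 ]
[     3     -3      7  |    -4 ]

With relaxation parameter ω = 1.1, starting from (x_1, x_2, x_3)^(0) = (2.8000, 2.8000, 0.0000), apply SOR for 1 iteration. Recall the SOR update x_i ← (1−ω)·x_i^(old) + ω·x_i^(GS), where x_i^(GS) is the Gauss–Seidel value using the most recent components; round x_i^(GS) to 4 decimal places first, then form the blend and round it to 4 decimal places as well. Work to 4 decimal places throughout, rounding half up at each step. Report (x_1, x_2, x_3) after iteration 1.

(-1.4350, -1.8993, -0.8474)

Iteration 1:
  x_1: GS value = (0 - (-3)·2.8000 - (-1)·0.0000) / (-8) = -1.0500;  x_1 ← (1−ω)·2.8000 + ω·-1.0500 = -1.4350
  x_2: GS value = (-6 - (-3)·-1.4350 - (2)·0.0000) / (7) = -1.4721;  x_2 ← (1−ω)·2.8000 + ω·-1.4721 = -1.8993
  x_3: GS value = (-4 - (3)·-1.4350 - (-3)·-1.8993) / (7) = -0.7704;  x_3 ← (1−ω)·0.0000 + ω·-0.7704 = -0.8474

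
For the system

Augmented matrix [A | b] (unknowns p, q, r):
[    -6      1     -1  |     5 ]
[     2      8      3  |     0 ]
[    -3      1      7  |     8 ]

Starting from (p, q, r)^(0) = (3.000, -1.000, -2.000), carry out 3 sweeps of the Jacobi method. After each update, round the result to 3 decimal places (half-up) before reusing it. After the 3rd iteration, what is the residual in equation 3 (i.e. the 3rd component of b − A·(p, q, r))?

Iteration 1:
  p = (5 - (1)·-1.000 - (-1)·-2.000) / (-6) = -0.667
  q = (0 - (2)·3.000 - (3)·-2.000) / (8) = 0.000
  r = (8 - (-3)·3.000 - (1)·-1.000) / (7) = 2.571
Iteration 2:
  p = (5 - (1)·0.000 - (-1)·2.571) / (-6) = -1.262
  q = (0 - (2)·-0.667 - (3)·2.571) / (8) = -0.797
  r = (8 - (-3)·-0.667 - (1)·0.000) / (7) = 0.857
Iteration 3:
  p = (5 - (1)·-0.797 - (-1)·0.857) / (-6) = -1.109
  q = (0 - (2)·-1.262 - (3)·0.857) / (8) = -0.006
  r = (8 - (-3)·-1.262 - (1)·-0.797) / (7) = 0.716
Residual b − A·x = (-0.932, 0.118, -0.333)

-0.333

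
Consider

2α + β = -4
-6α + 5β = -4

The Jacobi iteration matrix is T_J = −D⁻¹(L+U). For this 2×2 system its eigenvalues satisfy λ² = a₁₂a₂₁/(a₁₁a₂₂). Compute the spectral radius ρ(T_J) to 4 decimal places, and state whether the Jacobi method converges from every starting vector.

a₁₂a₂₁/(a₁₁a₂₂) = (1)·(-6) / ((2)·(5)) = -0.600000
ρ = √|-0.600000| = √0.600000 = 0.7746
ρ < 1, so Jacobi converges

0.7746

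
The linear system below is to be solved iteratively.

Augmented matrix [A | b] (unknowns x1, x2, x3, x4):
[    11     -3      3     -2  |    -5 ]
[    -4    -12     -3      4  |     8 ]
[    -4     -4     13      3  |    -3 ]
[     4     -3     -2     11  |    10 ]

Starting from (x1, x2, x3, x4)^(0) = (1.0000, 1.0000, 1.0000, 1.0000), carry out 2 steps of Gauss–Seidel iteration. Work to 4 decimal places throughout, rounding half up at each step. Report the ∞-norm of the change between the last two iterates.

Iteration 1:
  x1 = (-5 - (-3)·1.0000 - (3)·1.0000 - (-2)·1.0000) / (11) = -0.2727
  x2 = (8 - (-4)·-0.2727 - (-3)·1.0000 - (4)·1.0000) / (-12) = -0.4924
  x3 = (-3 - (-4)·-0.2727 - (-4)·-0.4924 - (3)·1.0000) / (13) = -0.6970
  x4 = (10 - (4)·-0.2727 - (-3)·-0.4924 - (-2)·-0.6970) / (11) = 0.7472
Iteration 2:
  x1 = (-5 - (-3)·-0.4924 - (3)·-0.6970 - (-2)·0.7472) / (11) = -0.2629
  x2 = (8 - (-4)·-0.2629 - (-3)·-0.6970 - (4)·0.7472) / (-12) = -0.1557
  x3 = (-3 - (-4)·-0.2629 - (-4)·-0.1557 - (3)·0.7472) / (13) = -0.5320
  x4 = (10 - (4)·-0.2629 - (-3)·-0.1557 - (-2)·-0.5320) / (11) = 0.8655
Change: (0.0098, 0.3367, 0.1650, 0.1183) → max |·| = 0.3367

0.3367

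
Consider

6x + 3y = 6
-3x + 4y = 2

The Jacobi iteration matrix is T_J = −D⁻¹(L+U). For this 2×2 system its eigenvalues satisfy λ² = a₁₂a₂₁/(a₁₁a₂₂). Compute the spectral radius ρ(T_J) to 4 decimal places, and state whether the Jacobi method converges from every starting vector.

0.6124

a₁₂a₂₁/(a₁₁a₂₂) = (3)·(-3) / ((6)·(4)) = -0.375000
ρ = √|-0.375000| = √0.375000 = 0.6124
ρ < 1, so Jacobi converges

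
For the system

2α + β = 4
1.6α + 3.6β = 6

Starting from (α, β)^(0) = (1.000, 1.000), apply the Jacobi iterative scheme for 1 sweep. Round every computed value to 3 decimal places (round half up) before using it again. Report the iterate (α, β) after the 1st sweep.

(1.500, 1.222)

Iteration 1:
  α = (4 - (1)·1.000) / (2) = 1.500
  β = (6 - (1.6)·1.000) / (3.6) = 1.222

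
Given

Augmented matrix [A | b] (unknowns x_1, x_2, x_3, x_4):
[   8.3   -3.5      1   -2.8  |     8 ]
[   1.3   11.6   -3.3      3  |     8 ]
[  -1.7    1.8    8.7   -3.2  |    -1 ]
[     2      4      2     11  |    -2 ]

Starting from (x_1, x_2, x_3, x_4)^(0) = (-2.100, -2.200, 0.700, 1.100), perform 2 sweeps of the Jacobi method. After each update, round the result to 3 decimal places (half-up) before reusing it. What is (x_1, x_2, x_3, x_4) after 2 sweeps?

Iteration 1:
  x_1 = (8 - (-3.5)·-2.200 - (1)·0.700 - (-2.8)·1.100) / (8.3) = 0.323
  x_2 = (8 - (1.3)·-2.100 - (-3.3)·0.700 - (3)·1.100) / (11.6) = 0.840
  x_3 = (-1 - (-1.7)·-2.100 - (1.8)·-2.200 - (-3.2)·1.100) / (8.7) = 0.334
  x_4 = (-2 - (2)·-2.100 - (4)·-2.200 - (2)·0.700) / (11) = 0.873
Iteration 2:
  x_1 = (8 - (-3.5)·0.840 - (1)·0.334 - (-2.8)·0.873) / (8.3) = 1.572
  x_2 = (8 - (1.3)·0.323 - (-3.3)·0.334 - (3)·0.873) / (11.6) = 0.523
  x_3 = (-1 - (-1.7)·0.323 - (1.8)·0.840 - (-3.2)·0.873) / (8.7) = 0.095
  x_4 = (-2 - (2)·0.323 - (4)·0.840 - (2)·0.334) / (11) = -0.607

(1.572, 0.523, 0.095, -0.607)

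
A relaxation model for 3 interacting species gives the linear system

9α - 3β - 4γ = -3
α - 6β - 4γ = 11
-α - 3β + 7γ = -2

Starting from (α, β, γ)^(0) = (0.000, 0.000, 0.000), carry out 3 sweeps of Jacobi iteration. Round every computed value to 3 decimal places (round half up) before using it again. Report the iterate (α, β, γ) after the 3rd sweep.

(-1.397, -1.266, -1.166)

Iteration 1:
  α = (-3 - (-3)·0.000 - (-4)·0.000) / (9) = -0.333
  β = (11 - (1)·0.000 - (-4)·0.000) / (-6) = -1.833
  γ = (-2 - (-1)·0.000 - (-3)·0.000) / (7) = -0.286
Iteration 2:
  α = (-3 - (-3)·-1.833 - (-4)·-0.286) / (9) = -1.071
  β = (11 - (1)·-0.333 - (-4)·-0.286) / (-6) = -1.698
  γ = (-2 - (-1)·-0.333 - (-3)·-1.833) / (7) = -1.119
Iteration 3:
  α = (-3 - (-3)·-1.698 - (-4)·-1.119) / (9) = -1.397
  β = (11 - (1)·-1.071 - (-4)·-1.119) / (-6) = -1.266
  γ = (-2 - (-1)·-1.071 - (-3)·-1.698) / (7) = -1.166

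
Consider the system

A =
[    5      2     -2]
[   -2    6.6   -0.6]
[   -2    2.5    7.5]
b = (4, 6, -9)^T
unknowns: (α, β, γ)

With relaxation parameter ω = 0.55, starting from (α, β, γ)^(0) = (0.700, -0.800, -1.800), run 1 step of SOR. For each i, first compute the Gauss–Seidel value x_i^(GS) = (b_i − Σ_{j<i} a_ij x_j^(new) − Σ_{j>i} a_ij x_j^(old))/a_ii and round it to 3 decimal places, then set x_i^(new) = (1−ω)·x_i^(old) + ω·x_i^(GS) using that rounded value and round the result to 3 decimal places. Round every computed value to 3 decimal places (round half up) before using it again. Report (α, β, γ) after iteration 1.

Iteration 1:
  α: GS value = (4 - (2)·-0.800 - (-2)·-1.800) / (5) = 0.400;  α ← (1−ω)·0.700 + ω·0.400 = 0.535
  β: GS value = (6 - (-2)·0.535 - (-0.6)·-1.800) / (6.6) = 0.908;  β ← (1−ω)·-0.800 + ω·0.908 = 0.139
  γ: GS value = (-9 - (-2)·0.535 - (2.5)·0.139) / (7.5) = -1.104;  γ ← (1−ω)·-1.800 + ω·-1.104 = -1.417

(0.535, 0.139, -1.417)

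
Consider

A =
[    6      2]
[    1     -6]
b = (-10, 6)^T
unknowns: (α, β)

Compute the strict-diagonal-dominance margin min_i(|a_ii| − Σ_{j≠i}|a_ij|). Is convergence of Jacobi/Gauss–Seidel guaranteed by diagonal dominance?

row 1: |6| − (2) = 4
row 2: |-6| − (1) = 5
minimum over rows = 4 → strictly diagonally dominant (convergence guaranteed)

4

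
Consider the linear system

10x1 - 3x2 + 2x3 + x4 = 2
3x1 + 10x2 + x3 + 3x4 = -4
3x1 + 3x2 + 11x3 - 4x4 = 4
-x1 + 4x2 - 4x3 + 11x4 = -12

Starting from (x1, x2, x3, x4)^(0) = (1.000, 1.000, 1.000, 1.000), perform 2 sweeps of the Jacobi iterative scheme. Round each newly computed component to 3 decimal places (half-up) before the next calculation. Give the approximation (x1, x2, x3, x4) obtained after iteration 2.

(-0.066, -0.178, 0.245, -0.607)

Iteration 1:
  x1 = (2 - (-3)·1.000 - (2)·1.000 - (1)·1.000) / (10) = 0.200
  x2 = (-4 - (3)·1.000 - (1)·1.000 - (3)·1.000) / (10) = -1.100
  x3 = (4 - (3)·1.000 - (3)·1.000 - (-4)·1.000) / (11) = 0.182
  x4 = (-12 - (-1)·1.000 - (4)·1.000 - (-4)·1.000) / (11) = -1.000
Iteration 2:
  x1 = (2 - (-3)·-1.100 - (2)·0.182 - (1)·-1.000) / (10) = -0.066
  x2 = (-4 - (3)·0.200 - (1)·0.182 - (3)·-1.000) / (10) = -0.178
  x3 = (4 - (3)·0.200 - (3)·-1.100 - (-4)·-1.000) / (11) = 0.245
  x4 = (-12 - (-1)·0.200 - (4)·-1.100 - (-4)·0.182) / (11) = -0.607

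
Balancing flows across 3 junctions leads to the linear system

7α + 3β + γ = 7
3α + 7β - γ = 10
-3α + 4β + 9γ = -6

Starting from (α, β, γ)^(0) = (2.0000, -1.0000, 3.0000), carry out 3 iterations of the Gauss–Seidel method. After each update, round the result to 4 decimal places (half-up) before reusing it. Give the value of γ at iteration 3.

-0.8834

Iteration 1:
  α = (7 - (3)·-1.0000 - (1)·3.0000) / (7) = 1.0000
  β = (10 - (3)·1.0000 - (-1)·3.0000) / (7) = 1.4286
  γ = (-6 - (-3)·1.0000 - (4)·1.4286) / (9) = -0.9683
Iteration 2:
  α = (7 - (3)·1.4286 - (1)·-0.9683) / (7) = 0.5261
  β = (10 - (3)·0.5261 - (-1)·-0.9683) / (7) = 1.0648
  γ = (-6 - (-3)·0.5261 - (4)·1.0648) / (9) = -0.9645
Iteration 3:
  α = (7 - (3)·1.0648 - (1)·-0.9645) / (7) = 0.6814
  β = (10 - (3)·0.6814 - (-1)·-0.9645) / (7) = 0.9988
  γ = (-6 - (-3)·0.6814 - (4)·0.9988) / (9) = -0.8834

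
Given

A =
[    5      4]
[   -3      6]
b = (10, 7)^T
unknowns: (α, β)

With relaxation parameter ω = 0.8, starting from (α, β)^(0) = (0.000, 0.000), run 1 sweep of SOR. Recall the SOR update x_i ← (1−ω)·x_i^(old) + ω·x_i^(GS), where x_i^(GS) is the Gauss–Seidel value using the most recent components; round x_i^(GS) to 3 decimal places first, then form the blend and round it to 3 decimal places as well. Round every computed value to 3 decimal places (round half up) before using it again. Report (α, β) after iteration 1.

Iteration 1:
  α: GS value = (10 - (4)·0.000) / (5) = 2.000;  α ← (1−ω)·0.000 + ω·2.000 = 1.600
  β: GS value = (7 - (-3)·1.600) / (6) = 1.967;  β ← (1−ω)·0.000 + ω·1.967 = 1.574

(1.600, 1.574)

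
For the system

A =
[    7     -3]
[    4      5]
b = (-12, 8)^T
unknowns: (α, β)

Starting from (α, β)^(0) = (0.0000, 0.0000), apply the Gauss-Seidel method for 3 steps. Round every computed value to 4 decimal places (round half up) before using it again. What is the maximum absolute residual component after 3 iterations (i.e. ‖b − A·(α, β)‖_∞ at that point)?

Iteration 1:
  α = (-12 - (-3)·0.0000) / (7) = -1.7143
  β = (8 - (4)·-1.7143) / (5) = 2.9714
Iteration 2:
  α = (-12 - (-3)·2.9714) / (7) = -0.4408
  β = (8 - (4)·-0.4408) / (5) = 1.9526
Iteration 3:
  α = (-12 - (-3)·1.9526) / (7) = -0.8775
  β = (8 - (4)·-0.8775) / (5) = 2.3020
Residual b − A·x = (1.0485, 0.0000); ∞-norm = 1.0485

1.0485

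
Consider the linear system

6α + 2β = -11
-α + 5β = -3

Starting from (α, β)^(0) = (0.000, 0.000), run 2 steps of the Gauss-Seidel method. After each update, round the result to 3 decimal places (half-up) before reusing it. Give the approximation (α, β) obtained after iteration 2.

(-1.511, -0.902)

Iteration 1:
  α = (-11 - (2)·0.000) / (6) = -1.833
  β = (-3 - (-1)·-1.833) / (5) = -0.967
Iteration 2:
  α = (-11 - (2)·-0.967) / (6) = -1.511
  β = (-3 - (-1)·-1.511) / (5) = -0.902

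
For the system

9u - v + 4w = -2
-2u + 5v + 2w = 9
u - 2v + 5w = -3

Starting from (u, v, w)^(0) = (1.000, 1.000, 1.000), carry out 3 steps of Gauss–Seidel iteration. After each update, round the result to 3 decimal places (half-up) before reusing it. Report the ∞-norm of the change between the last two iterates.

0.057

Iteration 1:
  u = (-2 - (-1)·1.000 - (4)·1.000) / (9) = -0.556
  v = (9 - (-2)·-0.556 - (2)·1.000) / (5) = 1.178
  w = (-3 - (1)·-0.556 - (-2)·1.178) / (5) = -0.018
Iteration 2:
  u = (-2 - (-1)·1.178 - (4)·-0.018) / (9) = -0.083
  v = (9 - (-2)·-0.083 - (2)·-0.018) / (5) = 1.774
  w = (-3 - (1)·-0.083 - (-2)·1.774) / (5) = 0.126
Iteration 3:
  u = (-2 - (-1)·1.774 - (4)·0.126) / (9) = -0.081
  v = (9 - (-2)·-0.081 - (2)·0.126) / (5) = 1.717
  w = (-3 - (1)·-0.081 - (-2)·1.717) / (5) = 0.103
Change: (0.002, -0.057, -0.023) → max |·| = 0.057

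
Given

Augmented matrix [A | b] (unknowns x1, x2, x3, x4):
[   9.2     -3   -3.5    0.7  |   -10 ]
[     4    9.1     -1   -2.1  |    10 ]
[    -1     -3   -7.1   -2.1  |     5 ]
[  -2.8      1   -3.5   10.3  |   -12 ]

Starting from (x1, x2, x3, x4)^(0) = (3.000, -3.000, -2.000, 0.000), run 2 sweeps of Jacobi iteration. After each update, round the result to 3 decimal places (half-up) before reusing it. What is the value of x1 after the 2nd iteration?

Iteration 1:
  x1 = (-10 - (-3)·-3.000 - (-3.5)·-2.000 - (0.7)·0.000) / (9.2) = -2.826
  x2 = (10 - (4)·3.000 - (-1)·-2.000 - (-2.1)·0.000) / (9.1) = -0.440
  x3 = (5 - (-1)·3.000 - (-3)·-3.000 - (-2.1)·0.000) / (-7.1) = 0.141
  x4 = (-12 - (-2.8)·3.000 - (1)·-3.000 - (-3.5)·-2.000) / (10.3) = -0.738
Iteration 2:
  x1 = (-10 - (-3)·-0.440 - (-3.5)·0.141 - (0.7)·-0.738) / (9.2) = -1.121
  x2 = (10 - (4)·-2.826 - (-1)·0.141 - (-2.1)·-0.738) / (9.1) = 2.186
  x3 = (5 - (-1)·-2.826 - (-3)·-0.440 - (-2.1)·-0.738) / (-7.1) = 0.098
  x4 = (-12 - (-2.8)·-2.826 - (1)·-0.440 - (-3.5)·0.141) / (10.3) = -1.843

-1.121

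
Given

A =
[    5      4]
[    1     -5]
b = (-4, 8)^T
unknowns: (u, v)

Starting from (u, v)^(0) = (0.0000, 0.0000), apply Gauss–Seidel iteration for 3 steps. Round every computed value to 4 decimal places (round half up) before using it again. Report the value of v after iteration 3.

-1.5235

Iteration 1:
  u = (-4 - (4)·0.0000) / (5) = -0.8000
  v = (8 - (1)·-0.8000) / (-5) = -1.7600
Iteration 2:
  u = (-4 - (4)·-1.7600) / (5) = 0.6080
  v = (8 - (1)·0.6080) / (-5) = -1.4784
Iteration 3:
  u = (-4 - (4)·-1.4784) / (5) = 0.3827
  v = (8 - (1)·0.3827) / (-5) = -1.5235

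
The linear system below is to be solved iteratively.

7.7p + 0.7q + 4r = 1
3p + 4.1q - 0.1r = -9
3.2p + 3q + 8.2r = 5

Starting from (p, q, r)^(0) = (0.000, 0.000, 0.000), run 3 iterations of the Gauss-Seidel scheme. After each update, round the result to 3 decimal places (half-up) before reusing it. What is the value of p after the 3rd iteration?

Iteration 1:
  p = (1 - (0.7)·0.000 - (4)·0.000) / (7.7) = 0.130
  q = (-9 - (3)·0.130 - (-0.1)·0.000) / (4.1) = -2.290
  r = (5 - (3.2)·0.130 - (3)·-2.290) / (8.2) = 1.397
Iteration 2:
  p = (1 - (0.7)·-2.290 - (4)·1.397) / (7.7) = -0.388
  q = (-9 - (3)·-0.388 - (-0.1)·1.397) / (4.1) = -1.877
  r = (5 - (3.2)·-0.388 - (3)·-1.877) / (8.2) = 1.448
Iteration 3:
  p = (1 - (0.7)·-1.877 - (4)·1.448) / (7.7) = -0.452
  q = (-9 - (3)·-0.452 - (-0.1)·1.448) / (4.1) = -1.829
  r = (5 - (3.2)·-0.452 - (3)·-1.829) / (8.2) = 1.455

-0.452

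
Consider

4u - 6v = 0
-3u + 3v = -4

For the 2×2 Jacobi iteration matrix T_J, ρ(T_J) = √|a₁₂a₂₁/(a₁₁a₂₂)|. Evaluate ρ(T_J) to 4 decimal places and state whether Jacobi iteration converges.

1.2247

a₁₂a₂₁/(a₁₁a₂₂) = (-6)·(-3) / ((4)·(3)) = 1.500000
ρ = √|1.500000| = √1.500000 = 1.2247
ρ > 1, so Jacobi diverges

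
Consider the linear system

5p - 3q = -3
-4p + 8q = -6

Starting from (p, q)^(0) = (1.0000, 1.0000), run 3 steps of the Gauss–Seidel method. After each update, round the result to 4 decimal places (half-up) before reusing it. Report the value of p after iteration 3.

-1.3650

Iteration 1:
  p = (-3 - (-3)·1.0000) / (5) = 0.0000
  q = (-6 - (-4)·0.0000) / (8) = -0.7500
Iteration 2:
  p = (-3 - (-3)·-0.7500) / (5) = -1.0500
  q = (-6 - (-4)·-1.0500) / (8) = -1.2750
Iteration 3:
  p = (-3 - (-3)·-1.2750) / (5) = -1.3650
  q = (-6 - (-4)·-1.3650) / (8) = -1.4325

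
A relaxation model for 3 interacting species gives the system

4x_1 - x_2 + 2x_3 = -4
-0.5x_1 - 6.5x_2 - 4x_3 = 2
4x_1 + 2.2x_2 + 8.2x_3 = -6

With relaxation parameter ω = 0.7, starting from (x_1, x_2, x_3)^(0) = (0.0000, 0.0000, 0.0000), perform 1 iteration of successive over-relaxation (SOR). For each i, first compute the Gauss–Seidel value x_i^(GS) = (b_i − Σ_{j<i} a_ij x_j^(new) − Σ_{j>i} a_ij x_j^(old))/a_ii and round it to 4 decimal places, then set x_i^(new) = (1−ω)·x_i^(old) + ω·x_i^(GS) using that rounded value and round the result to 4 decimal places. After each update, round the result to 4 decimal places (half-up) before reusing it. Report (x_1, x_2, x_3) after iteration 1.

(-0.7000, -0.1777, -0.2398)

Iteration 1:
  x_1: GS value = (-4 - (-1)·0.0000 - (2)·0.0000) / (4) = -1.0000;  x_1 ← (1−ω)·0.0000 + ω·-1.0000 = -0.7000
  x_2: GS value = (2 - (-0.5)·-0.7000 - (-4)·0.0000) / (-6.5) = -0.2538;  x_2 ← (1−ω)·0.0000 + ω·-0.2538 = -0.1777
  x_3: GS value = (-6 - (4)·-0.7000 - (2.2)·-0.1777) / (8.2) = -0.3426;  x_3 ← (1−ω)·0.0000 + ω·-0.3426 = -0.2398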